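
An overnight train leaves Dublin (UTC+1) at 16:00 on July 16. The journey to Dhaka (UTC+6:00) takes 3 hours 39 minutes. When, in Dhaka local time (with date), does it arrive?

00:39 on July 17

Convert departure to UTC: 16:00 − 1:00 = 15:00 UTC on Jul 16.
Add 3 hours 39 minutes travel time → 18:39 UTC.
Dhaka is UTC+6:00, so local arrival = 18:39 + 6:00 = 00:39 on Jul 17.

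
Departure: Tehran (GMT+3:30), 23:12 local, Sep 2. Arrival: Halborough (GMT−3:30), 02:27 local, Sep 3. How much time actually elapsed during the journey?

10 hours 15 minutes

Departure in UTC: 23:12 − 3:30 = 19:42 on Sep 2.
Arrival in UTC: 02:27 + 3:30 = 05:57 on Sep 3.
Elapsed = 05:57 − 19:42 (+1 day) = 10 hours 15 minutes.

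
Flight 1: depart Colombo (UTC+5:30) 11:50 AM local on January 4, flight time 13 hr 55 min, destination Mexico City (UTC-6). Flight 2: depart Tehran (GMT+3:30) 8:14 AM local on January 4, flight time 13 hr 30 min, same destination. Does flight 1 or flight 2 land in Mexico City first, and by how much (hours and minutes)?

the second, by 2 hours 1 minute

Flight 1 in UTC: 11:50 AM − 5:30 = 6:20 AM on Jan 4.
+13 hours 55 minutes → arrive 8:15 PM UTC on Jan 4.
Flight 2 in UTC: 8:14 AM − 3:30 = 4:44 AM on Jan 4.
+13 hours 30 minutes → arrive 6:14 PM UTC on Jan 4.
Flight 2 lands earlier by 2 hours 1 minute.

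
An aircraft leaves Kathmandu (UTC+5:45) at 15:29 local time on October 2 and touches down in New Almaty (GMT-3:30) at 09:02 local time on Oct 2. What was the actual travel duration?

2 hours 48 minutes

New Almaty is 9:15 behind Kathmandu.
Clock-face elapsed time (ignoring zones) is −6 hours 27 minutes.
Actual elapsed = −6 hours 27 minutes + 9:15 = 2 hours 48 minutes.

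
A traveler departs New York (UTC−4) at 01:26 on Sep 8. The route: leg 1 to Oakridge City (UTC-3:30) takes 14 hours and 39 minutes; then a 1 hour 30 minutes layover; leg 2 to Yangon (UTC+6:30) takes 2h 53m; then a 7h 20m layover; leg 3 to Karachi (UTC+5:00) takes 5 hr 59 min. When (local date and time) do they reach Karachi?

18:47 on September 9

Convert departure to UTC: 01:26 + 4:00 = 05:26 UTC on Sep 8.
Add 14 hours and 39 minutes leg 1 → 20:05 UTC.
Add 1 hour 30 minutes layover in Oakridge City → 21:35 UTC.
Add 2 hours 53 minutes leg 2 → 00:28 UTC (Sep 9).
Add 7 hours 20 minutes layover in Yangon → 07:48 UTC.
Add 5 hours and 59 minutes leg 3 → 13:47 UTC.
Karachi is UTC+5:00, so local arrival = 13:47 + 5:00 = 18:47 on Sep 9.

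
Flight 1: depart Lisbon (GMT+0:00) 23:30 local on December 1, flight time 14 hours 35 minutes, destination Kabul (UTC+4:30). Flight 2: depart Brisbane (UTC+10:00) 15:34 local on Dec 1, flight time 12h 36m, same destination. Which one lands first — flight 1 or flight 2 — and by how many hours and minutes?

Flight 1 departs at 23:30 UTC (Dec 1).
+14 hours and 35 minutes → arrive 14:05 UTC on Dec 2.
Flight 2 in UTC: 15:34 − 10:00 = 05:34 on Dec 1.
+12 hours 36 minutes → arrive 18:10 UTC on Dec 1.
Flight 2 lands earlier by 19 hours 55 minutes.

the second, by 19 hours 55 minutes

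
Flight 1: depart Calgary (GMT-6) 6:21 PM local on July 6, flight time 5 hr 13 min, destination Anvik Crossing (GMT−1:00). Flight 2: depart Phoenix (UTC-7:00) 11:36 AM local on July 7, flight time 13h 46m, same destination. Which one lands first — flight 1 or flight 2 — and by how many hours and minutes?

the first, by 26 hours 48 minutes

Flight 1 in UTC: 6:21 PM + 6:00 = 12:21 AM on Jul 7.
+5 hours and 13 minutes → arrive 5:34 AM UTC on Jul 7.
Flight 2 in UTC: 11:36 AM + 7:00 = 6:36 PM on Jul 7.
+13 hours and 46 minutes → arrive 8:22 AM UTC on Jul 8.
Flight 1 lands earlier by 26 hours 48 minutes.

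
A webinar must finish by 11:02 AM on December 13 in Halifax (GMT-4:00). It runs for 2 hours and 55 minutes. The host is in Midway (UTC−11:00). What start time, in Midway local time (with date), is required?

Target end time in UTC: 11:02 AM + 4:00 = 3:02 PM on Dec 13.
Subtract 2 hours 55 minutes → start 12:07 PM UTC on Dec 13.
Midway is UTC−11:00: 12:07 PM − 11:00 = 1:07 AM on Dec 13.

1:07 AM on Dec 13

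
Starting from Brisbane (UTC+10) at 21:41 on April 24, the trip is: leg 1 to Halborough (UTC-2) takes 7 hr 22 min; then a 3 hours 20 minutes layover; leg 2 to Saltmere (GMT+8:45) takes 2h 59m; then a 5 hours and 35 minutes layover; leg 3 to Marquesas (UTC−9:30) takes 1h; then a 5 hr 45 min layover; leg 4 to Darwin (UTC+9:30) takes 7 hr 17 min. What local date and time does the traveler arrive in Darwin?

06:29 on April 26

Convert departure to UTC: 21:41 − 10:00 = 11:41 UTC on Apr 24.
Add 7 hours and 22 minutes leg 1 → 19:03 UTC.
Add 3 hours 20 minutes layover in Halborough → 22:23 UTC.
Add 2 hours and 59 minutes leg 2 → 01:22 UTC (Apr 25).
Add 5 hours and 35 minutes layover in Saltmere → 06:57 UTC.
Add 1 hour leg 3 → 07:57 UTC.
Add 5 hours and 45 minutes layover in Marquesas → 13:42 UTC.
Add 7 hours 17 minutes leg 4 → 20:59 UTC.
Darwin is UTC+9:30, so local arrival = 20:59 + 9:30 = 06:29 on Apr 26.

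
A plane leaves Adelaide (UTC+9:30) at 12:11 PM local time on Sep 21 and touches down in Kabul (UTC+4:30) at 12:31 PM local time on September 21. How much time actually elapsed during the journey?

Kabul is 5:00 behind Adelaide.
Clock-face elapsed time (ignoring zones) is 20 minutes.
Actual elapsed = 20 minutes + 5:00 = 5 hours 20 minutes.

5 hours 20 minutes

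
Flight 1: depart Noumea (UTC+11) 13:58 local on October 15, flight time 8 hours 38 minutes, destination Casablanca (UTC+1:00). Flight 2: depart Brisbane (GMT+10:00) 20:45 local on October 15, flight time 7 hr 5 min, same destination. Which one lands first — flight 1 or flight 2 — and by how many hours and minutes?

the first, by 6 hours 14 minutes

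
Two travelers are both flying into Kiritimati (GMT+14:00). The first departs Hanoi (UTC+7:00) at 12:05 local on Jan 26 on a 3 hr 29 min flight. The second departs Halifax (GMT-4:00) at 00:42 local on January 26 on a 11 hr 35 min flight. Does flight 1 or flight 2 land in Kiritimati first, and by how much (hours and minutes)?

Flight 1 in UTC: 12:05 − 7:00 = 05:05 on Jan 26.
+3 hours and 29 minutes → arrive 08:34 UTC on Jan 26.
Flight 2 in UTC: 00:42 + 4:00 = 04:42 on Jan 26.
+11 hours and 35 minutes → arrive 16:17 UTC on Jan 26.
Flight 1 lands earlier by 7 hours 43 minutes.

the first, by 7 hours 43 minutes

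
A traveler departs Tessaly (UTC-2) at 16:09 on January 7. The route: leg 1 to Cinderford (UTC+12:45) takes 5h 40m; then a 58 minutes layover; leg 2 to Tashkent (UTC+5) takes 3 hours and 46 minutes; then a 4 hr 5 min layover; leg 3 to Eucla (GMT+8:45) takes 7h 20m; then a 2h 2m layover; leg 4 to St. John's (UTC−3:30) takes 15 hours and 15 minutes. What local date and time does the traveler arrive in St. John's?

05:45 on January 9

Convert departure to UTC: 16:09 + 2:00 = 18:09 UTC on Jan 7.
Add 5 hours and 40 minutes leg 1 → 23:49 UTC.
Add 58 minutes layover in Cinderford → 00:47 UTC (Jan 8).
Add 3 hours 46 minutes leg 2 → 04:33 UTC.
Add 4 hours and 5 minutes layover in Tashkent → 08:38 UTC.
Add 7 hours 20 minutes leg 3 → 15:58 UTC.
Add 2 hours and 2 minutes layover in Eucla → 18:00 UTC.
Add 15 hours 15 minutes leg 4 → 09:15 UTC (Jan 9).
St. John's is UTC−3:30, so local arrival = 09:15 − 3:30 = 05:45 on Jan 9.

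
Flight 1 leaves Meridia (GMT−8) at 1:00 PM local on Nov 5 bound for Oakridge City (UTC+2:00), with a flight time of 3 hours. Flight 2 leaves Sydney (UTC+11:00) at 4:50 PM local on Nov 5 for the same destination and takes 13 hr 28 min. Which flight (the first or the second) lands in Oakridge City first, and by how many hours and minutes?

the second, by 4 hours 42 minutes

Flight 1 in UTC: 1:00 PM + 8:00 = 9:00 PM on Nov 5.
+3 hours → arrive 12:00 AM UTC on Nov 6.
Flight 2 in UTC: 4:50 PM − 11:00 = 5:50 AM on Nov 5.
+13 hours and 28 minutes → arrive 7:18 PM UTC on Nov 5.
Flight 2 lands earlier by 4 hours 42 minutes.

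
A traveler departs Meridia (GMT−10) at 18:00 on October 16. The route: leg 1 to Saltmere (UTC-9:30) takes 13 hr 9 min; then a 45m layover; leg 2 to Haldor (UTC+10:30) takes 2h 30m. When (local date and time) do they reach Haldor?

Convert departure to UTC: 18:00 + 10:00 = 04:00 UTC on Oct 17.
Add 13 hours and 9 minutes leg 1 → 17:09 UTC.
Add 45 minutes layover in Saltmere → 17:54 UTC.
Add 2 hours 30 minutes leg 2 → 20:24 UTC.
Haldor is UTC+10:30, so local arrival = 20:24 + 10:30 = 06:54 on Oct 18.

06:54 on October 18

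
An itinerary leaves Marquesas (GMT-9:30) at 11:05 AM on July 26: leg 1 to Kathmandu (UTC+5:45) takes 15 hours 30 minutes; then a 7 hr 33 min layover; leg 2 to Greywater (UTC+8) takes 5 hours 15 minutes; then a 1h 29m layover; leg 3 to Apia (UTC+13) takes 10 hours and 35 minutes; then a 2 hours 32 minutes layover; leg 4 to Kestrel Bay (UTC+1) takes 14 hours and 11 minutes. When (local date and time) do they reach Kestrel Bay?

6:40 AM on Jul 29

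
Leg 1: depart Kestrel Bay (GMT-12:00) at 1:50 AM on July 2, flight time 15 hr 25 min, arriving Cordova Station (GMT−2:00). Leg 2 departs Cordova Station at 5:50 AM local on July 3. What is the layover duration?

2 hours 35 minutes

Convert departure to UTC: 1:50 AM + 12:00 = 1:50 PM UTC on Jul 2.
Add 15 hours and 25 minutes flight time → 5:15 AM UTC (Jul 3).
Cordova Station is UTC−2:00, so local arrival = 5:15 AM − 2:00 = 3:15 AM on Jul 3.
Layover = 5:50 AM − 3:15 AM = 2 hours 35 minutes.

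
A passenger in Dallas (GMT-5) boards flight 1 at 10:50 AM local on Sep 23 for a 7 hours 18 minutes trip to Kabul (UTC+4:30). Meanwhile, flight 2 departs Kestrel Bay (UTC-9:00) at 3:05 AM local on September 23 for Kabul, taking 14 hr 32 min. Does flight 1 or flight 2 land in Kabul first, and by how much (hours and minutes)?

Flight 1 in UTC: 10:50 AM + 5:00 = 3:50 PM on Sep 23.
+7 hours 18 minutes → arrive 11:08 PM UTC on Sep 23.
Flight 2 in UTC: 3:05 AM + 9:00 = 12:05 PM on Sep 23.
+14 hours 32 minutes → arrive 2:37 AM UTC on Sep 24.
Flight 1 lands earlier by 3 hours 29 minutes.

the first, by 3 hours 29 minutes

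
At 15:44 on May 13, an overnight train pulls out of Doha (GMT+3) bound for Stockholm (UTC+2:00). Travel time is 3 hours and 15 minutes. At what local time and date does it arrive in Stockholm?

Convert departure to UTC: 15:44 − 3:00 = 12:44 UTC on May 13.
Add 3 hours 15 minutes travel time → 15:59 UTC.
Stockholm is UTC+2:00, so local arrival = 15:59 + 2:00 = 17:59 on May 13.

17:59 on May 13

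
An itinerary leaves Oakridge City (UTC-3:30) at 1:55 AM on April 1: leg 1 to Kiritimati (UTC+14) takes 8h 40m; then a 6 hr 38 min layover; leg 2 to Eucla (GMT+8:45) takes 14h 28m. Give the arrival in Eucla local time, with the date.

Convert departure to UTC: 1:55 AM + 3:30 = 5:25 AM UTC on Apr 1.
Add 8 hours and 40 minutes leg 1 → 2:05 PM UTC.
Add 6 hours 38 minutes layover in Kiritimati → 8:43 PM UTC.
Add 14 hours and 28 minutes leg 2 → 11:11 AM UTC (Apr 2).
Eucla is UTC+8:45, so local arrival = 11:11 AM + 8:45 = 7:56 PM on Apr 2.

7:56 PM on April 2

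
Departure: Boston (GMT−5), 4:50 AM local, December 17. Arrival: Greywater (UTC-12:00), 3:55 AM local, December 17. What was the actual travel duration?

6 hours 5 minutes

Greywater is 7:00 behind Boston.
Clock-face elapsed time (ignoring zones) is −55 minutes.
Actual elapsed = −55 minutes + 7:00 = 6 hours 5 minutes.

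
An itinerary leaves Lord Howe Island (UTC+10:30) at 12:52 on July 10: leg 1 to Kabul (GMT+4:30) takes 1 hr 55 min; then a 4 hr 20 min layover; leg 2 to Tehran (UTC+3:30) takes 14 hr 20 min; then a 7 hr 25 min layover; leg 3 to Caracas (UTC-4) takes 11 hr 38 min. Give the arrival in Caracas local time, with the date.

14:00 on July 11

Convert departure to UTC: 12:52 − 10:30 = 02:22 UTC on Jul 10.
Add 1 hour and 55 minutes leg 1 → 04:17 UTC.
Add 4 hours and 20 minutes layover in Kabul → 08:37 UTC.
Add 14 hours 20 minutes leg 2 → 22:57 UTC.
Add 7 hours and 25 minutes layover in Tehran → 06:22 UTC (Jul 11).
Add 11 hours 38 minutes leg 3 → 18:00 UTC.
Caracas is UTC−4:00, so local arrival = 18:00 − 4:00 = 14:00 on Jul 11.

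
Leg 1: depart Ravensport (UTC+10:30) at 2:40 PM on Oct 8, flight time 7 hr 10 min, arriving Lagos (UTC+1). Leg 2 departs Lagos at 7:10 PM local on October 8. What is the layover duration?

Convert departure to UTC: 2:40 PM − 10:30 = 4:10 AM UTC on Oct 8.
Add 7 hours 10 minutes flight time → 11:20 AM UTC.
Lagos is UTC+1:00, so local arrival = 11:20 AM + 1:00 = 12:20 PM on Oct 8.
Layover = 7:10 PM − 12:20 PM = 6 hours 50 minutes.

6 hours 50 minutes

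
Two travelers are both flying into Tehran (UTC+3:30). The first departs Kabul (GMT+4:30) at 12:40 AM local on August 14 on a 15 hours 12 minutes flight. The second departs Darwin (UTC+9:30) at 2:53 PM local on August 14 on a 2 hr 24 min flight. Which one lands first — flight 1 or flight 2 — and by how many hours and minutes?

the second, by 3 hours 35 minutes

Flight 1 in UTC: 12:40 AM − 4:30 = 8:10 PM on Aug 13.
+15 hours 12 minutes → arrive 11:22 AM UTC on Aug 14.
Flight 2 in UTC: 2:53 PM − 9:30 = 5:23 AM on Aug 14.
+2 hours 24 minutes → arrive 7:47 AM UTC on Aug 14.
Flight 2 lands earlier by 3 hours 35 minutes.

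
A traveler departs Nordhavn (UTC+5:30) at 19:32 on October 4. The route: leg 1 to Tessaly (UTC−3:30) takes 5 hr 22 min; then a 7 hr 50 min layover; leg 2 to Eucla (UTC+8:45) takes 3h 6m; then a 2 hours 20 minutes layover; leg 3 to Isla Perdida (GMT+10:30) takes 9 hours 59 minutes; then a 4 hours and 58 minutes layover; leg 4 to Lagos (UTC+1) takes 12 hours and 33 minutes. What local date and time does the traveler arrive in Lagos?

Convert departure to UTC: 19:32 − 5:30 = 14:02 UTC on Oct 4.
Add 5 hours and 22 minutes leg 1 → 19:24 UTC.
Add 7 hours 50 minutes layover in Tessaly → 03:14 UTC (Oct 5).
Add 3 hours 6 minutes leg 2 → 06:20 UTC.
Add 2 hours and 20 minutes layover in Eucla → 08:40 UTC.
Add 9 hours and 59 minutes leg 3 → 18:39 UTC.
Add 4 hours and 58 minutes layover in Isla Perdida → 23:37 UTC.
Add 12 hours 33 minutes leg 4 → 12:10 UTC (Oct 6).
Lagos is UTC+1:00, so local arrival = 12:10 + 1:00 = 13:10 on Oct 6.

13:10 on Oct 6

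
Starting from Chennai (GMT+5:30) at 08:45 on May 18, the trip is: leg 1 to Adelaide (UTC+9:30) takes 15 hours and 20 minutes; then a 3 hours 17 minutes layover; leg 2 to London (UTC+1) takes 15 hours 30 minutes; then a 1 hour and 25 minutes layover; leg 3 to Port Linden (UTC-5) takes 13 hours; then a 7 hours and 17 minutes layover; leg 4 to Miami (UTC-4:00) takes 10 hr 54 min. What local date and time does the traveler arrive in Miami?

17:58 on May 20

Convert departure to UTC: 08:45 − 5:30 = 03:15 UTC on May 18.
Add 15 hours 20 minutes leg 1 → 18:35 UTC.
Add 3 hours 17 minutes layover in Adelaide → 21:52 UTC.
Add 15 hours 30 minutes leg 2 → 13:22 UTC (May 19).
Add 1 hour and 25 minutes layover in London → 14:47 UTC.
Add 13 hours leg 3 → 03:47 UTC (May 20).
Add 7 hours and 17 minutes layover in Port Linden → 11:04 UTC.
Add 10 hours and 54 minutes leg 4 → 21:58 UTC.
Miami is UTC−4:00, so local arrival = 21:58 − 4:00 = 17:58 on May 20.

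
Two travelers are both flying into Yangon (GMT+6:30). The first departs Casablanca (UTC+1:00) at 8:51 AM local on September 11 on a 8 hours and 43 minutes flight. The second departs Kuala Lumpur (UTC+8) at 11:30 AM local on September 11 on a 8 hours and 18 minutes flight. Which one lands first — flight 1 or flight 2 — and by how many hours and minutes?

Flight 1 in UTC: 8:51 AM − 1:00 = 7:51 AM on Sep 11.
+8 hours and 43 minutes → arrive 4:34 PM UTC on Sep 11.
Flight 2 in UTC: 11:30 AM − 8:00 = 3:30 AM on Sep 11.
+8 hours 18 minutes → arrive 11:48 AM UTC on Sep 11.
Flight 2 lands earlier by 4 hours 46 minutes.

the second, by 4 hours 46 minutes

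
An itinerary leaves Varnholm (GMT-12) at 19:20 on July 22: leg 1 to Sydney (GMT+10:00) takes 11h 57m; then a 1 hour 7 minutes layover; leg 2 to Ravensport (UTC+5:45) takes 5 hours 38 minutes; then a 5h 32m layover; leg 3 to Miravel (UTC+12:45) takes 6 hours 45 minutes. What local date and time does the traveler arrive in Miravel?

03:04 on Jul 25

Convert departure to UTC: 19:20 + 12:00 = 07:20 UTC on Jul 23.
Add 11 hours 57 minutes leg 1 → 19:17 UTC.
Add 1 hour 7 minutes layover in Sydney → 20:24 UTC.
Add 5 hours 38 minutes leg 2 → 02:02 UTC (Jul 24).
Add 5 hours and 32 minutes layover in Ravensport → 07:34 UTC.
Add 6 hours 45 minutes leg 3 → 14:19 UTC.
Miravel is UTC+12:45, so local arrival = 14:19 + 12:45 = 03:04 on Jul 25.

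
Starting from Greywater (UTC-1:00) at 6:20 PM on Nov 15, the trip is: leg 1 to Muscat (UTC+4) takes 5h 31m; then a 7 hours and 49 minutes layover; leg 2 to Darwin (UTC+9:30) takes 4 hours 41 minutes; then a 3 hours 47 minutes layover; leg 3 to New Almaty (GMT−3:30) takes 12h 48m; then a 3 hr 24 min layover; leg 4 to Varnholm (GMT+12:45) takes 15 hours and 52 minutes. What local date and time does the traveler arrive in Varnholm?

1:57 PM on November 18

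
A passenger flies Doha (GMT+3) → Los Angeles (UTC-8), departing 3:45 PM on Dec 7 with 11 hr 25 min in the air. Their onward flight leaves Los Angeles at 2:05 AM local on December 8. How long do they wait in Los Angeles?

Convert departure to UTC: 3:45 PM − 3:00 = 12:45 PM UTC on Dec 7.
Add 11 hours and 25 minutes flight time → 12:10 AM UTC (Dec 8).
Los Angeles is UTC−8:00, so local arrival = 12:10 AM − 8:00 = 4:10 PM on Dec 7.
Layover = 2:05 AM − 4:10 PM (+1 day) = 9 hours 55 minutes.

9 hours 55 minutes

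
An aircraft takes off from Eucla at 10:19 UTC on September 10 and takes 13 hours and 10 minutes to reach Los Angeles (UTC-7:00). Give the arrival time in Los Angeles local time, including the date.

16:29 on Sep 10

Departure is given in UTC: 10:19 on Sep 10.
Add 13 hours 10 minutes → 23:29 UTC.
Los Angeles is UTC−7:00: 23:29 − 7:00 = 16:29 on Sep 10.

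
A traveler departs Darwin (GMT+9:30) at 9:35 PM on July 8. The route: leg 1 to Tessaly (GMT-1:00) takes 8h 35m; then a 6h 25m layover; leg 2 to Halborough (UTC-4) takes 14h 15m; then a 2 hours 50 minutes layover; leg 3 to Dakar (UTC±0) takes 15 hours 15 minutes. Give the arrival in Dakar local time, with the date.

11:25 AM on July 10

Convert departure to UTC: 9:35 PM − 9:30 = 12:05 PM UTC on Jul 8.
Add 8 hours and 35 minutes leg 1 → 8:40 PM UTC.
Add 6 hours and 25 minutes layover in Tessaly → 3:05 AM UTC (Jul 9).
Add 14 hours 15 minutes leg 2 → 5:20 PM UTC.
Add 2 hours and 50 minutes layover in Halborough → 8:10 PM UTC.
Add 15 hours 15 minutes leg 3 → 11:25 AM UTC (Jul 10).
Dakar is UTC+0, so local arrival is the same: 11:25 AM on Jul 10.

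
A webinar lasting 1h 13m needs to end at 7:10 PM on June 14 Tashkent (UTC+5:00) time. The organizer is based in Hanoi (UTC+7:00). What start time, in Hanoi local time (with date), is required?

Target end time in UTC: 7:10 PM − 5:00 = 2:10 PM on Jun 14.
Subtract 1 hour and 13 minutes → start 12:57 PM UTC on Jun 14.
Hanoi is UTC+7:00: 12:57 PM + 7:00 = 7:57 PM on Jun 14.

7:57 PM on Jun 14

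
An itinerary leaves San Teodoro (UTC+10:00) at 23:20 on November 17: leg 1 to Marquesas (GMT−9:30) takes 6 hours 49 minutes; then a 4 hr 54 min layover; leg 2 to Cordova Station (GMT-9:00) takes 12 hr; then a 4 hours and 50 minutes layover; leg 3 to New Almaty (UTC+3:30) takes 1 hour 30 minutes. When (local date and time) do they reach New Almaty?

22:53 on Nov 18

Convert departure to UTC: 23:20 − 10:00 = 13:20 UTC on Nov 17.
Add 6 hours and 49 minutes leg 1 → 20:09 UTC.
Add 4 hours and 54 minutes layover in Marquesas → 01:03 UTC (Nov 18).
Add 12 hours leg 2 → 13:03 UTC.
Add 4 hours 50 minutes layover in Cordova Station → 17:53 UTC.
Add 1 hour and 30 minutes leg 3 → 19:23 UTC.
New Almaty is UTC+3:30, so local arrival = 19:23 + 3:30 = 22:53 on Nov 18.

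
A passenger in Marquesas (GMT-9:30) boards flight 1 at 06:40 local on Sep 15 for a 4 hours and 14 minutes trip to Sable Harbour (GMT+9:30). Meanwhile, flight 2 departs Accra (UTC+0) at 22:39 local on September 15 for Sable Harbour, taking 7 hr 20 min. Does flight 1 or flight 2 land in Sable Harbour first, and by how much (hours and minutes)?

the first, by 9 hours 35 minutes

Flight 1 in UTC: 06:40 + 9:30 = 16:10 on Sep 15.
+4 hours 14 minutes → arrive 20:24 UTC on Sep 15.
Flight 2 departs at 22:39 UTC (Sep 15).
+7 hours and 20 minutes → arrive 05:59 UTC on Sep 16.
Flight 1 lands earlier by 9 hours 35 minutes.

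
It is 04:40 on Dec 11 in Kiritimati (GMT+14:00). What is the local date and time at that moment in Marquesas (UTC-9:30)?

In UTC: 04:40 − 14:00 = 14:40 on Dec 10.
Marquesas is UTC−9:30: 14:40 − 9:30 = 05:10 on Dec 10.

05:10 on December 10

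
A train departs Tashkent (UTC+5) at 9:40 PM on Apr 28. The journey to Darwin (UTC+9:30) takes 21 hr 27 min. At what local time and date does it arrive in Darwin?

Darwin is 4:30 ahead of Tashkent.
After 21 hours 27 minutes it is 7:07 PM (Apr 29) in Tashkent.
Shift by the zone difference: 7:07 PM + 4:30 = 11:37 PM on Apr 29 in Darwin.

11:37 PM on Apr 29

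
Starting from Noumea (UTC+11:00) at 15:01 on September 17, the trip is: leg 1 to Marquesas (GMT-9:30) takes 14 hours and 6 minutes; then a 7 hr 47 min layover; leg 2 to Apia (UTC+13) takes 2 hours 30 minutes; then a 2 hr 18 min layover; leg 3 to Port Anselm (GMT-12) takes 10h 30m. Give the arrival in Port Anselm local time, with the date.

05:12 on Sep 18

Convert departure to UTC: 15:01 − 11:00 = 04:01 UTC on Sep 17.
Add 14 hours and 6 minutes leg 1 → 18:07 UTC.
Add 7 hours and 47 minutes layover in Marquesas → 01:54 UTC (Sep 18).
Add 2 hours and 30 minutes leg 2 → 04:24 UTC.
Add 2 hours and 18 minutes layover in Apia → 06:42 UTC.
Add 10 hours and 30 minutes leg 3 → 17:12 UTC.
Port Anselm is UTC−12:00, so local arrival = 17:12 − 12:00 = 05:12 on Sep 18.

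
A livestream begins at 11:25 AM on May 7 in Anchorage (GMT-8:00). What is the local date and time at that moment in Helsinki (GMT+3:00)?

10:25 PM on May 7

Helsinki is 11:00 ahead of Anchorage.
Shift by the zone difference: 11:25 AM + 11:00 = 10:25 PM on May 7 in Helsinki.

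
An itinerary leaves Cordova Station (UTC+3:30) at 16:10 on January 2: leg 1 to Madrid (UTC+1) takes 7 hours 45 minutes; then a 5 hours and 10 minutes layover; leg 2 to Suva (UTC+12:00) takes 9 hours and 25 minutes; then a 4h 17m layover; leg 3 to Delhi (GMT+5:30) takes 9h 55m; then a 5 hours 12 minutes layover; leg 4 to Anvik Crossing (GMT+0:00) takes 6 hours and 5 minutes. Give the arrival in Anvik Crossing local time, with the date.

12:29 on Jan 4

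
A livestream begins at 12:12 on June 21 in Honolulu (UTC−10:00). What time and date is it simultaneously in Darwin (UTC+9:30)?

07:42 on June 22

Darwin is 19:30 ahead of Honolulu.
Shift by the zone difference: 12:12 + 19:30 = 07:42 on Jun 22 in Darwin.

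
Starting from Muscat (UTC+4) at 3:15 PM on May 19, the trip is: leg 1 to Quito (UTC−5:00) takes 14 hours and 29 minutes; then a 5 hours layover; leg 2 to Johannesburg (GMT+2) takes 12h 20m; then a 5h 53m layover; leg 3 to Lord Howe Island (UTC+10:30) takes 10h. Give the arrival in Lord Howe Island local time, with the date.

Convert departure to UTC: 3:15 PM − 4:00 = 11:15 AM UTC on May 19.
Add 14 hours and 29 minutes leg 1 → 1:44 AM UTC (May 20).
Add 5 hours layover in Quito → 6:44 AM UTC.
Add 12 hours and 20 minutes leg 2 → 7:04 PM UTC.
Add 5 hours 53 minutes layover in Johannesburg → 12:57 AM UTC (May 21).
Add 10 hours leg 3 → 10:57 AM UTC.
Lord Howe Island is UTC+10:30, so local arrival = 10:57 AM + 10:30 = 9:27 PM on May 21.

9:27 PM on May 21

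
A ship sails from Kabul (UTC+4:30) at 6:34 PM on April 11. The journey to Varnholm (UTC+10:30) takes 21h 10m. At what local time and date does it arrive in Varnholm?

Convert departure to UTC: 6:34 PM − 4:30 = 2:04 PM UTC on Apr 11.
Add 21 hours 10 minutes travel time → 11:14 AM UTC (Apr 12).
Varnholm is UTC+10:30, so local arrival = 11:14 AM + 10:30 = 9:44 PM on Apr 12.

9:44 PM on April 12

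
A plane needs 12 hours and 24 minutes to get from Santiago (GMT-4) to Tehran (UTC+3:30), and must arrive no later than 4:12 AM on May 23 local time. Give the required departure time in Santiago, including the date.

Target arrival in UTC: 4:12 AM − 3:30 = 12:42 AM on May 23.
Subtract 12 hours 24 minutes → departure 12:18 PM UTC on May 22.
Santiago is UTC−4:00: 12:18 PM − 4:00 = 8:18 AM on May 22.

8:18 AM on May 22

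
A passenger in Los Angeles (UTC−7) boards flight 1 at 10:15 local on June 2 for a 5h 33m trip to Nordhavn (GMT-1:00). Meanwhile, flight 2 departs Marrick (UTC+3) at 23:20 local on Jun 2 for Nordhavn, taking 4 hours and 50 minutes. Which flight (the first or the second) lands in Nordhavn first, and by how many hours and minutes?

Flight 1 in UTC: 10:15 + 7:00 = 17:15 on Jun 2.
+5 hours and 33 minutes → arrive 22:48 UTC on Jun 2.
Flight 2 in UTC: 23:20 − 3:00 = 20:20 on Jun 2.
+4 hours 50 minutes → arrive 01:10 UTC on Jun 3.
Flight 1 lands earlier by 2 hours 22 minutes.

the first, by 2 hours 22 minutes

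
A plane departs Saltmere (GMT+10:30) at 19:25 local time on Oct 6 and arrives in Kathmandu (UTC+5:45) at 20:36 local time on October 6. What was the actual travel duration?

Departure in UTC: 19:25 − 10:30 = 08:55 on Oct 6.
Arrival in UTC: 20:36 − 5:45 = 14:51 on Oct 6.
Elapsed = 14:51 − 08:55 = 5 hours 56 minutes.

5 hours 56 minutes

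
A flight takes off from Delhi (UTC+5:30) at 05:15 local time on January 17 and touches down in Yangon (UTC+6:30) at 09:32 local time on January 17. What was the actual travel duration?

Departure in UTC: 05:15 − 5:30 = 23:45 on Jan 16.
Arrival in UTC: 09:32 − 6:30 = 03:02 on Jan 17.
Elapsed = 03:02 − 23:45 (+1 day) = 3 hours 17 minutes.

3 hours 17 minutes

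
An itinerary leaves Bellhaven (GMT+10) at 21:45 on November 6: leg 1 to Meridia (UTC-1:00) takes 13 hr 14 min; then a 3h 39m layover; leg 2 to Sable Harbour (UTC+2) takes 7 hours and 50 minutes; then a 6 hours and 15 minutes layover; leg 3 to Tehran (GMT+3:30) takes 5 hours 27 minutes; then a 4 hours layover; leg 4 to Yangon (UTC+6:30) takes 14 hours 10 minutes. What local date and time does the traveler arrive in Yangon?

Convert departure to UTC: 21:45 − 10:00 = 11:45 UTC on Nov 6.
Add 13 hours 14 minutes leg 1 → 00:59 UTC (Nov 7).
Add 3 hours 39 minutes layover in Meridia → 04:38 UTC.
Add 7 hours 50 minutes leg 2 → 12:28 UTC.
Add 6 hours 15 minutes layover in Sable Harbour → 18:43 UTC.
Add 5 hours 27 minutes leg 3 → 00:10 UTC (Nov 8).
Add 4 hours layover in Tehran → 04:10 UTC.
Add 14 hours 10 minutes leg 4 → 18:20 UTC.
Yangon is UTC+6:30, so local arrival = 18:20 + 6:30 = 00:50 on Nov 9.

00:50 on November 9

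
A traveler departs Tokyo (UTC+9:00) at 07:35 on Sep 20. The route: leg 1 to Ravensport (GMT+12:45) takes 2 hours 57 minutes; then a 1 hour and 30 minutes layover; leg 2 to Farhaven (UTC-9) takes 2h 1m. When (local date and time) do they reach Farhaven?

Convert departure to UTC: 07:35 − 9:00 = 22:35 UTC on Sep 19.
Add 2 hours and 57 minutes leg 1 → 01:32 UTC (Sep 20).
Add 1 hour 30 minutes layover in Ravensport → 03:02 UTC.
Add 2 hours 1 minute leg 2 → 05:03 UTC.
Farhaven is UTC−9:00, so local arrival = 05:03 − 9:00 = 20:03 on Sep 19.

20:03 on Sep 19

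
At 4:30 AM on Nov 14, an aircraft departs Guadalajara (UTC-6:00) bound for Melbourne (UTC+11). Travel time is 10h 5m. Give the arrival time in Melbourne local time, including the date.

7:35 AM on Nov 15

Convert departure to UTC: 4:30 AM + 6:00 = 10:30 AM UTC on Nov 14.
Add 10 hours 5 minutes travel time → 8:35 PM UTC.
Melbourne is UTC+11:00, so local arrival = 8:35 PM + 11:00 = 7:35 AM on Nov 15.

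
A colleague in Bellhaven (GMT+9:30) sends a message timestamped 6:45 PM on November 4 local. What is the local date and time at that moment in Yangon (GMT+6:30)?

Yangon is 3:00 behind Bellhaven.
Shift by the zone difference: 6:45 PM − 3:00 = 3:45 PM on Nov 4 in Yangon.

3:45 PM on Nov 4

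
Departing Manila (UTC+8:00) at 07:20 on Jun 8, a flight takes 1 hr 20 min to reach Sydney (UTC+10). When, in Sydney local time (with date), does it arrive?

Sydney is 2:00 ahead of Manila.
After 1 hour 20 minutes it is 08:40 in Manila.
Shift by the zone difference: 08:40 + 2:00 = 10:40 on Jun 8 in Sydney.

10:40 on Jun 8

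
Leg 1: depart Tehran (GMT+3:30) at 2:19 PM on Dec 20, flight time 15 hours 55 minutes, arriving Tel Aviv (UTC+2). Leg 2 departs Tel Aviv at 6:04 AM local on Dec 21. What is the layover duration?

1 hour 20 minutes

Convert departure to UTC: 2:19 PM − 3:30 = 10:49 AM UTC on Dec 20.
Add 15 hours 55 minutes flight time → 2:44 AM UTC (Dec 21).
Tel Aviv is UTC+2:00, so local arrival = 2:44 AM + 2:00 = 4:44 AM on Dec 21.
Layover = 6:04 AM − 4:44 AM = 1 hour 20 minutes.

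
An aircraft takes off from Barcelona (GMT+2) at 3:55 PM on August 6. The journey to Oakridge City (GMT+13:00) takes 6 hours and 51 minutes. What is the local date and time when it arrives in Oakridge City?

Oakridge City is 11:00 ahead of Barcelona.
After 6 hours 51 minutes it is 10:46 PM in Barcelona.
Shift by the zone difference: 10:46 PM + 11:00 = 9:46 AM on Aug 7 in Oakridge City.

9:46 AM on August 7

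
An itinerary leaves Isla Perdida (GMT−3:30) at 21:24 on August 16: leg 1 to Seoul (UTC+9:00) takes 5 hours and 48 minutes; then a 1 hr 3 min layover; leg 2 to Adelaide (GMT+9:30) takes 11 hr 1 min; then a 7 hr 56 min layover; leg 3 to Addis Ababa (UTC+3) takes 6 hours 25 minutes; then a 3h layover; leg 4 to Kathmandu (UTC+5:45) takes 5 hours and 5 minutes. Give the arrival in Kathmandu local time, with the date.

Convert departure to UTC: 21:24 + 3:30 = 00:54 UTC on Aug 17.
Add 5 hours 48 minutes leg 1 → 06:42 UTC.
Add 1 hour 3 minutes layover in Seoul → 07:45 UTC.
Add 11 hours and 1 minute leg 2 → 18:46 UTC.
Add 7 hours and 56 minutes layover in Adelaide → 02:42 UTC (Aug 18).
Add 6 hours 25 minutes leg 3 → 09:07 UTC.
Add 3 hours layover in Addis Ababa → 12:07 UTC.
Add 5 hours and 5 minutes leg 4 → 17:12 UTC.
Kathmandu is UTC+5:45, so local arrival = 17:12 + 5:45 = 22:57 on Aug 18.

22:57 on August 18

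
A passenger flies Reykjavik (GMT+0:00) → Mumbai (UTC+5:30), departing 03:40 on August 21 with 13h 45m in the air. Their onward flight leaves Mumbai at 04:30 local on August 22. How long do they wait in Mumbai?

5 hours 35 minutes

Reykjavik is at UTC+0, so departure is already 03:40 UTC on Aug 21.
Add 13 hours 45 minutes flight time → 17:25 UTC.
Mumbai is UTC+5:30, so local arrival = 17:25 + 5:30 = 22:55 on Aug 21.
Layover = 04:30 − 22:55 (+1 day) = 5 hours 35 minutes.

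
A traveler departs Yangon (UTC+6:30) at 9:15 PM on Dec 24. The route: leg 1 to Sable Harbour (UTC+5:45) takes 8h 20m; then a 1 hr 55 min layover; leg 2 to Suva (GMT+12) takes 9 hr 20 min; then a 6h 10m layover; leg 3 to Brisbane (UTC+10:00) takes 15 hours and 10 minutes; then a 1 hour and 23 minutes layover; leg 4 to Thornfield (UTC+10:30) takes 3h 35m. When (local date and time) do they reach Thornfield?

Convert departure to UTC: 9:15 PM − 6:30 = 2:45 PM UTC on Dec 24.
Add 8 hours and 20 minutes leg 1 → 11:05 PM UTC.
Add 1 hour 55 minutes layover in Sable Harbour → 1:00 AM UTC (Dec 25).
Add 9 hours 20 minutes leg 2 → 10:20 AM UTC.
Add 6 hours and 10 minutes layover in Suva → 4:30 PM UTC.
Add 15 hours 10 minutes leg 3 → 7:40 AM UTC (Dec 26).
Add 1 hour and 23 minutes layover in Brisbane → 9:03 AM UTC.
Add 3 hours and 35 minutes leg 4 → 12:38 PM UTC.
Thornfield is UTC+10:30, so local arrival = 12:38 PM + 10:30 = 11:08 PM on Dec 26.

11:08 PM on Dec 26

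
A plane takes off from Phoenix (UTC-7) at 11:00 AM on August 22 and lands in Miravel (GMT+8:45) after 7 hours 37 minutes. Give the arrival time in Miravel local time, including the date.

10:22 AM on August 23

Convert departure to UTC: 11:00 AM + 7:00 = 6:00 PM UTC on Aug 22.
Add 7 hours and 37 minutes travel time → 1:37 AM UTC (Aug 23).
Miravel is UTC+8:45, so local arrival = 1:37 AM + 8:45 = 10:22 AM on Aug 23.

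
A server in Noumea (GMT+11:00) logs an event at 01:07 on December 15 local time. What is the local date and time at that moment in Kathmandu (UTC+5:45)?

In UTC: 01:07 − 11:00 = 14:07 on Dec 14.
Kathmandu is UTC+5:45: 14:07 + 5:45 = 19:52 on Dec 14.

19:52 on December 14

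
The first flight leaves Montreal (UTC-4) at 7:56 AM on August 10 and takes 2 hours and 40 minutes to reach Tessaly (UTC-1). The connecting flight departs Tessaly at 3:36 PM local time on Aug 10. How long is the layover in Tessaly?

Convert departure to UTC: 7:56 AM + 4:00 = 11:56 AM UTC on Aug 10.
Add 2 hours 40 minutes flight time → 2:36 PM UTC.
Tessaly is UTC−1:00, so local arrival = 2:36 PM − 1:00 = 1:36 PM on Aug 10.
Layover = 3:36 PM − 1:36 PM = 2 hours.

2 hours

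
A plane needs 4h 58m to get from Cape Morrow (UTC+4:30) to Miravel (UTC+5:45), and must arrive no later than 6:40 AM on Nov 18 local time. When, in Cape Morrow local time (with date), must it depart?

12:27 AM on Nov 18

Target arrival in UTC: 6:40 AM − 5:45 = 12:55 AM on Nov 18.
Subtract 4 hours and 58 minutes → departure 7:57 PM UTC on Nov 17.
Cape Morrow is UTC+4:30: 7:57 PM + 4:30 = 12:27 AM on Nov 18.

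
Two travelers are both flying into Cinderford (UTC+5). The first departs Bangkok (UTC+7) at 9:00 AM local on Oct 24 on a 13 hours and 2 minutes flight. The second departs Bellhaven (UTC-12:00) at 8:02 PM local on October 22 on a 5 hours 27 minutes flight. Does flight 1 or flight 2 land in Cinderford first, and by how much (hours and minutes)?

the second, by 25 hours 33 minutes

Flight 1 in UTC: 9:00 AM − 7:00 = 2:00 AM on Oct 24.
+13 hours and 2 minutes → arrive 3:02 PM UTC on Oct 24.
Flight 2 in UTC: 8:02 PM + 12:00 = 8:02 AM on Oct 23.
+5 hours and 27 minutes → arrive 1:29 PM UTC on Oct 23.
Flight 2 lands earlier by 25 hours 33 minutes.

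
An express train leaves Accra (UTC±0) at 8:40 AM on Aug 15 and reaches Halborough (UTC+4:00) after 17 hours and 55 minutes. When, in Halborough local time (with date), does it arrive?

6:35 AM on Aug 16

Accra is at UTC+0, so departure is already 8:40 AM UTC on Aug 15.
Add 17 hours and 55 minutes travel time → 2:35 AM UTC (Aug 16).
Halborough is UTC+4:00, so local arrival = 2:35 AM + 4:00 = 6:35 AM on Aug 16.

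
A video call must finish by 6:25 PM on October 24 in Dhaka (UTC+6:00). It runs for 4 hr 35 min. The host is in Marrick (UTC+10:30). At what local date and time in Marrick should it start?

6:20 PM on October 24

Target end time in UTC: 6:25 PM − 6:00 = 12:25 PM on Oct 24.
Subtract 4 hours 35 minutes → start 7:50 AM UTC on Oct 24.
Marrick is UTC+10:30: 7:50 AM + 10:30 = 6:20 PM on Oct 24.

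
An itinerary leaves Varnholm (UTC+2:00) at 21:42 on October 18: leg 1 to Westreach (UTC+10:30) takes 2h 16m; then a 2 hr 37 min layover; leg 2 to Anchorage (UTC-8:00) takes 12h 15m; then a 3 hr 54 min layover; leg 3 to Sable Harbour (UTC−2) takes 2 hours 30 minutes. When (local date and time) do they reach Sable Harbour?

17:14 on Oct 19

Convert departure to UTC: 21:42 − 2:00 = 19:42 UTC on Oct 18.
Add 2 hours and 16 minutes leg 1 → 21:58 UTC.
Add 2 hours 37 minutes layover in Westreach → 00:35 UTC (Oct 19).
Add 12 hours and 15 minutes leg 2 → 12:50 UTC.
Add 3 hours 54 minutes layover in Anchorage → 16:44 UTC.
Add 2 hours 30 minutes leg 3 → 19:14 UTC.
Sable Harbour is UTC−2:00, so local arrival = 19:14 − 2:00 = 17:14 on Oct 19.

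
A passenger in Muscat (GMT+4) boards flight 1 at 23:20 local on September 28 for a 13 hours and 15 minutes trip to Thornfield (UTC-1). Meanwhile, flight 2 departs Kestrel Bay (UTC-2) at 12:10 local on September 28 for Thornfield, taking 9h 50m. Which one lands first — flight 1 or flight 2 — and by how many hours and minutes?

the second, by 8 hours 35 minutes

Flight 1 in UTC: 23:20 − 4:00 = 19:20 on Sep 28.
+13 hours 15 minutes → arrive 08:35 UTC on Sep 29.
Flight 2 in UTC: 12:10 + 2:00 = 14:10 on Sep 28.
+9 hours and 50 minutes → arrive 00:00 UTC on Sep 29.
Flight 2 lands earlier by 8 hours 35 minutes.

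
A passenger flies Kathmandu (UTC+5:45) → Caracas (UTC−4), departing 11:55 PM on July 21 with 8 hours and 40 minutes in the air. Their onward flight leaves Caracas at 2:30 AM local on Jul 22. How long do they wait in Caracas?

Convert departure to UTC: 11:55 PM − 5:45 = 6:10 PM UTC on Jul 21.
Add 8 hours and 40 minutes flight time → 2:50 AM UTC (Jul 22).
Caracas is UTC−4:00, so local arrival = 2:50 AM − 4:00 = 10:50 PM on Jul 21.
Layover = 2:30 AM − 10:50 PM (+1 day) = 3 hours 40 minutes.

3 hours 40 minutes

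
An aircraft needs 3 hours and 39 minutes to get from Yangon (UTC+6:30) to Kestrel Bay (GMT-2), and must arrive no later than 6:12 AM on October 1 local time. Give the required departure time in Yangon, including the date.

11:03 AM on October 1

Target arrival in UTC: 6:12 AM + 2:00 = 8:12 AM on Oct 1.
Subtract 3 hours and 39 minutes → departure 4:33 AM UTC on Oct 1.
Yangon is UTC+6:30: 4:33 AM + 6:30 = 11:03 AM on Oct 1.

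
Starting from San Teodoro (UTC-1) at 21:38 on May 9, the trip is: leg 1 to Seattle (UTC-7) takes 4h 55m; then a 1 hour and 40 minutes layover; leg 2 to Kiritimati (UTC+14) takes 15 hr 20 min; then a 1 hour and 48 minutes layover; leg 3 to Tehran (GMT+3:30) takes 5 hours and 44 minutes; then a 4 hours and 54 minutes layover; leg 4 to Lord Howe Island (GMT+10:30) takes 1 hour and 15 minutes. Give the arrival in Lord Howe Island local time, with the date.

Convert departure to UTC: 21:38 + 1:00 = 22:38 UTC on May 9.
Add 4 hours and 55 minutes leg 1 → 03:33 UTC (May 10).
Add 1 hour and 40 minutes layover in Seattle → 05:13 UTC.
Add 15 hours 20 minutes leg 2 → 20:33 UTC.
Add 1 hour 48 minutes layover in Kiritimati → 22:21 UTC.
Add 5 hours and 44 minutes leg 3 → 04:05 UTC (May 11).
Add 4 hours 54 minutes layover in Tehran → 08:59 UTC.
Add 1 hour and 15 minutes leg 4 → 10:14 UTC.
Lord Howe Island is UTC+10:30, so local arrival = 10:14 + 10:30 = 20:44 on May 11.

20:44 on May 11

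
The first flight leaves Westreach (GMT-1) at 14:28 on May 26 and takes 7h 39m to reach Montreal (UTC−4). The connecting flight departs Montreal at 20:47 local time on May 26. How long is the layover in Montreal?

Convert departure to UTC: 14:28 + 1:00 = 15:28 UTC on May 26.
Add 7 hours and 39 minutes flight time → 23:07 UTC.
Montreal is UTC−4:00, so local arrival = 23:07 − 4:00 = 19:07 on May 26.
Layover = 20:47 − 19:07 = 1 hour 40 minutes.

1 hour 40 minutes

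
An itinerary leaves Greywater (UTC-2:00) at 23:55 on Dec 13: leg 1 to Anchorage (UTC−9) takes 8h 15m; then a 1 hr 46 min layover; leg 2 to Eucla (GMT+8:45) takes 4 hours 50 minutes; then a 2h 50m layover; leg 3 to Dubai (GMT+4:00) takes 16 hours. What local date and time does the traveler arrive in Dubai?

Convert departure to UTC: 23:55 + 2:00 = 01:55 UTC on Dec 14.
Add 8 hours and 15 minutes leg 1 → 10:10 UTC.
Add 1 hour and 46 minutes layover in Anchorage → 11:56 UTC.
Add 4 hours 50 minutes leg 2 → 16:46 UTC.
Add 2 hours 50 minutes layover in Eucla → 19:36 UTC.
Add 16 hours leg 3 → 11:36 UTC (Dec 15).
Dubai is UTC+4:00, so local arrival = 11:36 + 4:00 = 15:36 on Dec 15.

15:36 on December 15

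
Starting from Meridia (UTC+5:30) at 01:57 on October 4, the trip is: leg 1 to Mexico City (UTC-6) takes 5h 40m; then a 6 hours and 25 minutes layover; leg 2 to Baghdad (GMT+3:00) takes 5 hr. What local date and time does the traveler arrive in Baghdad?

16:32 on October 4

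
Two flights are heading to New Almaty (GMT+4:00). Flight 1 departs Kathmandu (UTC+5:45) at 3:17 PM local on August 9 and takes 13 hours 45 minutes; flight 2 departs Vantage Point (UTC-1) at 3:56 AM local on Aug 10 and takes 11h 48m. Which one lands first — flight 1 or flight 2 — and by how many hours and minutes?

the first, by 17 hours 27 minutes

Flight 1 in UTC: 3:17 PM − 5:45 = 9:32 AM on Aug 9.
+13 hours 45 minutes → arrive 11:17 PM UTC on Aug 9.
Flight 2 in UTC: 3:56 AM + 1:00 = 4:56 AM on Aug 10.
+11 hours 48 minutes → arrive 4:44 PM UTC on Aug 10.
Flight 1 lands earlier by 17 hours 27 minutes.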